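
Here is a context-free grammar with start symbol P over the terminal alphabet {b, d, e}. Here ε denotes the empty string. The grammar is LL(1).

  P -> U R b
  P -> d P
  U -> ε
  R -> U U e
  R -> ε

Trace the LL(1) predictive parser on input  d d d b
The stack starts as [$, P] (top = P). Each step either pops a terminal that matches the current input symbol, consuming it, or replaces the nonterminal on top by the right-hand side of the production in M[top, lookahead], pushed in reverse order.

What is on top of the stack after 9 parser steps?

b

     Stack    Input      Action
  1  $ P      d d d b $  expand P -> d P
  2  $ P d    d d d b $  match d
  3  $ P      d d b $    expand P -> d P
  4  $ P d    d d b $    match d
  5  $ P      d b $      expand P -> d P
  6  $ P d    d b $      match d
  7  $ P      b $        expand P -> U R b
  8  $ b R U  b $        expand U -> ε
  9  $ b R    b $        expand R -> ε
Stack after step 9: $ b (top = b).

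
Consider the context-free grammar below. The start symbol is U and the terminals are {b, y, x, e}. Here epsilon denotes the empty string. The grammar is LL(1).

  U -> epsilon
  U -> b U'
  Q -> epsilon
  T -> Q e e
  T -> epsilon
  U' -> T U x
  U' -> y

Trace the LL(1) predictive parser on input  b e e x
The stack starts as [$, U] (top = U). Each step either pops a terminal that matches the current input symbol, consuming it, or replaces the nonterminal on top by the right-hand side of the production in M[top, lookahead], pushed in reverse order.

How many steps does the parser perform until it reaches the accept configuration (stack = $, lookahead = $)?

     Stack        Input      Action
  1  $ U          b e e x $  expand U -> b U'
  2  $ U' b       b e e x $  match b
  3  $ U'         e e x $    expand U' -> T U x
  4  $ x U T      e e x $    expand T -> Q e e
  5  $ x U e e Q  e e x $    expand Q -> epsilon
  6  $ x U e e    e e x $    match e
  7  $ x U e      e x $      match e
  8  $ x U        x $        expand U -> epsilon
  9  $ x          x $        match x
Accept reached after 9 steps.

9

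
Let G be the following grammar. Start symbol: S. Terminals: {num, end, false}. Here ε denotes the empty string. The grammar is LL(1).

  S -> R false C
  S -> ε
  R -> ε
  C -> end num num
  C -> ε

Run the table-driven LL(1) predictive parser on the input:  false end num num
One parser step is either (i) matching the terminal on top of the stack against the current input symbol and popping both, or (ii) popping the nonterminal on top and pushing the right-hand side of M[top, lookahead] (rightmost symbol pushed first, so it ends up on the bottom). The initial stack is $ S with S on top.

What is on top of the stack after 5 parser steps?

     Stack          Input                Action
  1  $ S            false end num num $  expand S -> R false C
  2  $ C false R    false end num num $  expand R -> ε
  3  $ C false      false end num num $  match false
  4  $ C            end num num $        expand C -> end num num
  5  $ num num end  end num num $        match end
Stack after step 5: $ num num (top = num).

num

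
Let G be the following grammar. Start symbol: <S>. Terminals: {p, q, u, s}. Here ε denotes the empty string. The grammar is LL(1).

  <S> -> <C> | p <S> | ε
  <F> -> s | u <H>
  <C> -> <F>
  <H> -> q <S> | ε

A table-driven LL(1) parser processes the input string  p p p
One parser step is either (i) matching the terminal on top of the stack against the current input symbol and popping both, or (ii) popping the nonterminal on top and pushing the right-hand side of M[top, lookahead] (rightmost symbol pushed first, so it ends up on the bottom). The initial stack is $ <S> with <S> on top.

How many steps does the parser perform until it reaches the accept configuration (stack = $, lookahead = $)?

     Stack    Input    Action
  1  $ <S>    p p p $  expand <S> -> p <S>
  2  $ <S> p  p p p $  match p
  3  $ <S>    p p $    expand <S> -> p <S>
  4  $ <S> p  p p $    match p
  5  $ <S>    p $      expand <S> -> p <S>
  6  $ <S> p  p $      match p
  7  $ <S>    $        expand <S> -> ε
Accept reached after 7 steps.

7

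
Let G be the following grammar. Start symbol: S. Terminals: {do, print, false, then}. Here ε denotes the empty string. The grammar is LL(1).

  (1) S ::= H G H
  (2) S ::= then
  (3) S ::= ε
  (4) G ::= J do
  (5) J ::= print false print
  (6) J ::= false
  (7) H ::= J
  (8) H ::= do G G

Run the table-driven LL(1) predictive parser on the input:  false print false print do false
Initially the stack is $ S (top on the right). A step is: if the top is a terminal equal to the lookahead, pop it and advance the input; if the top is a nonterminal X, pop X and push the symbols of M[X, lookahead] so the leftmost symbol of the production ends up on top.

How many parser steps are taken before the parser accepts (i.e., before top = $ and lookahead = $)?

13

step 1: stack=$ S  input=false print false print do false $  — expand S ::= H G H
step 2: stack=$ H G H  input=false print false print do false $  — expand H ::= J
step 3: stack=$ H G J  input=false print false print do false $  — expand J ::= false
step 4: stack=$ H G false  input=false print false print do false $  — match false
step 5: stack=$ H G  input=print false print do false $  — expand G ::= J do
step 6: stack=$ H do J  input=print false print do false $  — expand J ::= print false print
step 7: stack=$ H do print false print  input=print false print do false $  — match print
step 8: stack=$ H do print false  input=false print do false $  — match false
step 9: stack=$ H do print  input=print do false $  — match print
step 10: stack=$ H do  input=do false $  — match do
step 11: stack=$ H  input=false $  — expand H ::= J
step 12: stack=$ J  input=false $  — expand J ::= false
step 13: stack=$ false  input=false $  — match false
Accept reached after 13 steps.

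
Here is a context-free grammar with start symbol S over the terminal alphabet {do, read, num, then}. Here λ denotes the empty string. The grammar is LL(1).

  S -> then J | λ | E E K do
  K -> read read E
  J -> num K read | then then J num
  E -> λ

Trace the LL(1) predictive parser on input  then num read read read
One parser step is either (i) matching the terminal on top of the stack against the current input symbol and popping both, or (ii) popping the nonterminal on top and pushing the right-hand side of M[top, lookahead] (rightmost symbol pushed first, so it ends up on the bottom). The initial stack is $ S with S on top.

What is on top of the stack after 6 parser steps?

     Stack               Input                      Action
  1  $ S                 then num read read read $  expand S -> then J
  2  $ J then            then num read read read $  match then
  3  $ J                 num read read read $       expand J -> num K read
  4  $ read K num        num read read read $       match num
  5  $ read K            read read read $           expand K -> read read E
  6  $ read E read read  read read read $           match read
Stack after step 6: $ read E read (top = read).

read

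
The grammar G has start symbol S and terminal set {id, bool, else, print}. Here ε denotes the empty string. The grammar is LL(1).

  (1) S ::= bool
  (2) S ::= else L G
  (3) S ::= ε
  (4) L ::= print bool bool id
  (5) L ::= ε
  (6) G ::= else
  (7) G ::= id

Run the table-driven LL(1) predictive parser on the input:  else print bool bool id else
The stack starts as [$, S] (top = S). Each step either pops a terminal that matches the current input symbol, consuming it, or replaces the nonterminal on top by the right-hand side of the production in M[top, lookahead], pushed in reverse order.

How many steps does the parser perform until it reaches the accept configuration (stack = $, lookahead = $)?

9

step 1: stack=$ S  input=else print bool bool id else $  — expand S ::= else L G
step 2: stack=$ G L else  input=else print bool bool id else $  — match else
step 3: stack=$ G L  input=print bool bool id else $  — expand L ::= print bool bool id
step 4: stack=$ G id bool bool print  input=print bool bool id else $  — match print
step 5: stack=$ G id bool bool  input=bool bool id else $  — match bool
step 6: stack=$ G id bool  input=bool id else $  — match bool
step 7: stack=$ G id  input=id else $  — match id
step 8: stack=$ G  input=else $  — expand G ::= else
step 9: stack=$ else  input=else $  — match else
Accept reached after 9 steps.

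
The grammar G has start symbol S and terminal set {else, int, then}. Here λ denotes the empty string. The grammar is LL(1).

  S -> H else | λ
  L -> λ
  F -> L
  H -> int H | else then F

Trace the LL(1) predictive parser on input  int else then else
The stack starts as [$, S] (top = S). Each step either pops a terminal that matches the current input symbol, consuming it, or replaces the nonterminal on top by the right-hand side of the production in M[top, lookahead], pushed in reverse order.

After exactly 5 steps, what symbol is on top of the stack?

then

     Stack               Input                 Action
  1  $ S                 int else then else $  expand S -> H else
  2  $ else H            int else then else $  expand H -> int H
  3  $ else H int        int else then else $  match int
  4  $ else H            else then else $      expand H -> else then F
  5  $ else F then else  else then else $      match else
Stack after step 5: $ else F then (top = then).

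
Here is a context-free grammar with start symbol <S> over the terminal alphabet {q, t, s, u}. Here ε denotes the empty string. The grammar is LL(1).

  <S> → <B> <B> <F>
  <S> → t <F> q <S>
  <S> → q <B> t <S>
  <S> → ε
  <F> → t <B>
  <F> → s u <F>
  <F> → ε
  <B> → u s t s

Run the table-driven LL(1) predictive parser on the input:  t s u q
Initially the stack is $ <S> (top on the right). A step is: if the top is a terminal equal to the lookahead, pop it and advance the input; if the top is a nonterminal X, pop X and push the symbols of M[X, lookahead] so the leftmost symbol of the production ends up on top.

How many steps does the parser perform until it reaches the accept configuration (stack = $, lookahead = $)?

     Stack            Input      Action
  1  $ <S>            t s u q $  expand <S> → t <F> q <S>
  2  $ <S> q <F> t    t s u q $  match t
  3  $ <S> q <F>      s u q $    expand <F> → s u <F>
  4  $ <S> q <F> u s  s u q $    match s
  5  $ <S> q <F> u    u q $      match u
  6  $ <S> q <F>      q $        expand <F> → ε
  7  $ <S> q          q $        match q
  8  $ <S>            $          expand <S> → ε
Accept reached after 8 steps.

8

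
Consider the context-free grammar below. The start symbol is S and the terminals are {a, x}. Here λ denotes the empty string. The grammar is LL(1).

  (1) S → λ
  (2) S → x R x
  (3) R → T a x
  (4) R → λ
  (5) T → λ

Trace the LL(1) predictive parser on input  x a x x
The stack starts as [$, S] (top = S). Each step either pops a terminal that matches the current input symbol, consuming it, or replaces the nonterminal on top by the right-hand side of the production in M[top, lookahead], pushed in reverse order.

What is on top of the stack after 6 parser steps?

step 1: stack=$ S  input=x a x x $  — expand S → x R x
step 2: stack=$ x R x  input=x a x x $  — match x
step 3: stack=$ x R  input=a x x $  — expand R → T a x
step 4: stack=$ x x a T  input=a x x $  — expand T → λ
step 5: stack=$ x x a  input=a x x $  — match a
step 6: stack=$ x x  input=x x $  — match x
Stack after step 6: $ x (top = x).

x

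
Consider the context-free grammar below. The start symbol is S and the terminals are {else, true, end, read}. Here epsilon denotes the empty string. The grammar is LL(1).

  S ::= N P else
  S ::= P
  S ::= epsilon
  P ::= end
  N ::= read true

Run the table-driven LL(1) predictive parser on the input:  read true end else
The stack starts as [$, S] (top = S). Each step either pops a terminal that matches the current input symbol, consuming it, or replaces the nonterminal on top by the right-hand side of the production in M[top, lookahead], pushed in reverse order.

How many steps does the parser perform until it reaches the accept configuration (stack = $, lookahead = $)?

7

step 1: stack=$ S  input=read true end else $  — expand S ::= N P else
step 2: stack=$ else P N  input=read true end else $  — expand N ::= read true
step 3: stack=$ else P true read  input=read true end else $  — match read
step 4: stack=$ else P true  input=true end else $  — match true
step 5: stack=$ else P  input=end else $  — expand P ::= end
step 6: stack=$ else end  input=end else $  — match end
step 7: stack=$ else  input=else $  — match else
Accept reached after 7 steps.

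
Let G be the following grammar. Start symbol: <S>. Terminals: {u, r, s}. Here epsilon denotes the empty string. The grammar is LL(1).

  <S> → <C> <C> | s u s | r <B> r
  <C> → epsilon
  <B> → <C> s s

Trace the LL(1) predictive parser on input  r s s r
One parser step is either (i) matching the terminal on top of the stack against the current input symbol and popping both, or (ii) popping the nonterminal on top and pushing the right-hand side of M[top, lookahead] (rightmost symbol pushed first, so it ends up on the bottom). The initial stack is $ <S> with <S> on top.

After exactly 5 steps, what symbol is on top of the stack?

step 1: stack=$ <S>  input=r s s r $  — expand <S> → r <B> r
step 2: stack=$ r <B> r  input=r s s r $  — match r
step 3: stack=$ r <B>  input=s s r $  — expand <B> → <C> s s
step 4: stack=$ r s s <C>  input=s s r $  — expand <C> → epsilon
step 5: stack=$ r s s  input=s s r $  — match s
Stack after step 5: $ r s (top = s).

s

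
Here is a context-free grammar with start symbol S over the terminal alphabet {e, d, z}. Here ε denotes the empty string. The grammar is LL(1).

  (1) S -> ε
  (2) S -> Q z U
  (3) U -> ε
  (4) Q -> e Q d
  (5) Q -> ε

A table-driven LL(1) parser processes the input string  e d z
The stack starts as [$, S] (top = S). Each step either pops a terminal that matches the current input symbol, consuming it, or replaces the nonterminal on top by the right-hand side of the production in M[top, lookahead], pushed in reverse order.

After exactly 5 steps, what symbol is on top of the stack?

z

step 1: stack=$ S  input=e d z $  — expand S -> Q z U
step 2: stack=$ U z Q  input=e d z $  — expand Q -> e Q d
step 3: stack=$ U z d Q e  input=e d z $  — match e
step 4: stack=$ U z d Q  input=d z $  — expand Q -> ε
step 5: stack=$ U z d  input=d z $  — match d
Stack after step 5: $ U z (top = z).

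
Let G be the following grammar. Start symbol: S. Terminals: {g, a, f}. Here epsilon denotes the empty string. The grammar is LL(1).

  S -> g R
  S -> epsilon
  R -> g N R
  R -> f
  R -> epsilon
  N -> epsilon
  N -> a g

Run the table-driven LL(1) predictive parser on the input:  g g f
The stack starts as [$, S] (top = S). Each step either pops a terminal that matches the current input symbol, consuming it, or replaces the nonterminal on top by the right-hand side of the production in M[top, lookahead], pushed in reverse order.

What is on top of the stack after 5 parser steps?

R

     Stack    Input    Action
  1  $ S      g g f $  expand S -> g R
  2  $ R g    g g f $  match g
  3  $ R      g f $    expand R -> g N R
  4  $ R N g  g f $    match g
  5  $ R N    f $      expand N -> epsilon
Stack after step 5: $ R (top = R).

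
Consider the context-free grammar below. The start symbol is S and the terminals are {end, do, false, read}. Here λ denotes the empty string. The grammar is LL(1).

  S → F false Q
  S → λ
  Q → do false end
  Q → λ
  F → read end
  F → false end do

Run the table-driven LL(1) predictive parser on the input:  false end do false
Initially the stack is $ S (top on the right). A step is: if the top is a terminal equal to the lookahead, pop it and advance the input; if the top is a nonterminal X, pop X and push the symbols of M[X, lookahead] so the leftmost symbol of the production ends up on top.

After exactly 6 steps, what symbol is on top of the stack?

step 1: stack=$ S  input=false end do false $  — expand S → F false Q
step 2: stack=$ Q false F  input=false end do false $  — expand F → false end do
step 3: stack=$ Q false do end false  input=false end do false $  — match false
step 4: stack=$ Q false do end  input=end do false $  — match end
step 5: stack=$ Q false do  input=do false $  — match do
step 6: stack=$ Q false  input=false $  — match false
Stack after step 6: $ Q (top = Q).

Q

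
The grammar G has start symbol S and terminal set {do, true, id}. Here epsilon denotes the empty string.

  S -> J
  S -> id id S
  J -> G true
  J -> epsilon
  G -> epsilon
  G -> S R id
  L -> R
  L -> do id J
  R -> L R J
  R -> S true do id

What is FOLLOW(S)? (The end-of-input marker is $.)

{$, do, id, true}

FIRST(S): from S->J we get {epsilon, do, id, true}; from S->id id S we get {id}. So FIRST(S) = {epsilon, do, id, true}.
FIRST(J): from J->G true we get {do, id, true}; from J->epsilon we get {epsilon}. So FIRST(J) = {epsilon, do, id, true}.
FIRST(G): from G->epsilon we get {epsilon}; from G->S R id we get {do, id, true}. So FIRST(G) = {epsilon, do, id, true}.
FIRST(L): from L->R we get {do, id, true}; from L->do id J we get {do}. So FIRST(L) = {do, id, true}.
FIRST(R): from R->L R J we get {do, id, true}; from R->S true do id we get {do, id, true}. So FIRST(R) = {do, id, true}.
FOLLOW(S) includes $ since S is the start symbol.
FOLLOW(S): in S->id id S, the suffix after S is empty (adds nothing new); in G->S R id, S is followed by R id with FIRST {do, id, true}; in R->S true do id, S is followed by true do id with FIRST {true}. Thus FOLLOW(S) = {$, do, id, true}.
FOLLOW(G): in J->G true, G is followed by true with FIRST {true}. Thus FOLLOW(G) = {true}.
FOLLOW(L): in R->L R J, L is followed by R J with FIRST {do, id, true}. Thus FOLLOW(L) = {do, id, true}.
FOLLOW(R): in G->S R id, R is followed by id with FIRST {id}; in L->R, the suffix after R is empty, so FOLLOW(R) ⊇ FOLLOW(L) = {do, id, true}; in R->L R J, R is followed by J with FIRST {epsilon, do, id, true}; in R->L R J, the suffix after R is nullable (adds nothing new). Thus FOLLOW(R) = {do, id, true}.
FOLLOW(J): in S->J, the suffix after J is empty, so FOLLOW(J) ⊇ FOLLOW(S) = {$, do, id, true}; in L->do id J, the suffix after J is empty, so FOLLOW(J) ⊇ FOLLOW(L) = {do, id, true}; in R->L R J, the suffix after J is empty, so FOLLOW(J) ⊇ FOLLOW(R) = {do, id, true}. Thus FOLLOW(J) = {$, do, id, true}.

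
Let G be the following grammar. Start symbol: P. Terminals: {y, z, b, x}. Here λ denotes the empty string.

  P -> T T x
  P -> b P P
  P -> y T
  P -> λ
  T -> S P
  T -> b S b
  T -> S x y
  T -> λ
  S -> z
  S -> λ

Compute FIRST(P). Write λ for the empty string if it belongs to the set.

{λ, b, x, y, z}

FIRST(S): from S->z we get {z}; from S->λ we get {λ}. So FIRST(S) = {λ, z}.
FIRST(P): from P->T T x we get {b, x, y, z}; from P->b P P we get {b}; from P->y T we get {y}; from P->λ we get {λ}. So FIRST(P) = {λ, b, x, y, z}.
FIRST(T): from T->S P we get {λ, b, x, y, z}; from T->b S b we get {b}; from T->S x y we get {x, z}; from T->λ we get {λ}. So FIRST(T) = {λ, b, x, y, z}.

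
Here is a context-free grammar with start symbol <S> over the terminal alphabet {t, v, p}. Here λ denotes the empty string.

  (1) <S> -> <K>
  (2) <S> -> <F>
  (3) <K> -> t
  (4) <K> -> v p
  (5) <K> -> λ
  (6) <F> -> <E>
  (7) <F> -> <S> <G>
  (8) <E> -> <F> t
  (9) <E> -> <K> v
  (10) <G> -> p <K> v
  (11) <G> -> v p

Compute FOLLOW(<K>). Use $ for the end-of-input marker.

FIRST(<K>): from <K>->t we get {t}; from <K>->v p we get {v}; from <K>->λ we get {λ}. So FIRST(<K>) = {λ, t, v}.
FIRST(<G>): from <G>->p <K> v we get {p}; from <G>->v p we get {v}. So FIRST(<G>) = {p, v}.
FIRST(<S>): from <S>-><K> we get {λ, t, v}; from <S>-><F> we get {p, t, v}. So FIRST(<S>) = {λ, p, t, v}.
FIRST(<F>): from <F>-><E> we get {p, t, v}; from <F>-><S> <G> we get {p, t, v}. So FIRST(<F>) = {p, t, v}.
FIRST(<E>): from <E>-><F> t we get {p, t, v}; from <E>-><K> v we get {t, v}. So FIRST(<E>) = {p, t, v}.
FOLLOW(<S>) includes $ since <S> is the start symbol.
FOLLOW(<S>): in <F>-><S> <G>, <S> is followed by <G> with FIRST {p, v}. Thus FOLLOW(<S>) = {$, p, v}.
FOLLOW(<K>): in <S>-><K>, the suffix after <K> is empty, so FOLLOW(<K>) ⊇ FOLLOW(<S>) = {$, p, v}; in <E>-><K> v, <K> is followed by v with FIRST {v}; in <G>->p <K> v, <K> is followed by v with FIRST {v}. Thus FOLLOW(<K>) = {$, p, v}.
FOLLOW(<F>): in <S>-><F>, the suffix after <F> is empty, so FOLLOW(<F>) ⊇ FOLLOW(<S>) = {$, p, v}; in <E>-><F> t, <F> is followed by t with FIRST {t}. Thus FOLLOW(<F>) = {$, p, t, v}.
FOLLOW(<E>): in <F>-><E>, the suffix after <E> is empty, so FOLLOW(<E>) ⊇ FOLLOW(<F>) = {$, p, t, v}. Thus FOLLOW(<E>) = {$, p, t, v}.
FOLLOW(<G>): in <F>-><S> <G>, the suffix after <G> is empty, so FOLLOW(<G>) ⊇ FOLLOW(<F>) = {$, p, t, v}. Thus FOLLOW(<G>) = {$, p, t, v}.

{$, p, v}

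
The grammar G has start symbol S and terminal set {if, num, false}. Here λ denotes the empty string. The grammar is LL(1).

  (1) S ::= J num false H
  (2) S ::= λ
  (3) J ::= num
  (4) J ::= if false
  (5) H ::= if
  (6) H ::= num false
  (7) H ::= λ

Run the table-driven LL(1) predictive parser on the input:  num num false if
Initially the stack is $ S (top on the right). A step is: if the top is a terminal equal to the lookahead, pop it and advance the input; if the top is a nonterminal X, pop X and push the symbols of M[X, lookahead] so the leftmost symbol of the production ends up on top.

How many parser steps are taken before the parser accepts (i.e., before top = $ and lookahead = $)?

7

     Stack              Input               Action
  1  $ S                num num false if $  expand S ::= J num false H
  2  $ H false num J    num num false if $  expand J ::= num
  3  $ H false num num  num num false if $  match num
  4  $ H false num      num false if $      match num
  5  $ H false          false if $          match false
  6  $ H                if $                expand H ::= if
  7  $ if               if $                match if
Accept reached after 7 steps.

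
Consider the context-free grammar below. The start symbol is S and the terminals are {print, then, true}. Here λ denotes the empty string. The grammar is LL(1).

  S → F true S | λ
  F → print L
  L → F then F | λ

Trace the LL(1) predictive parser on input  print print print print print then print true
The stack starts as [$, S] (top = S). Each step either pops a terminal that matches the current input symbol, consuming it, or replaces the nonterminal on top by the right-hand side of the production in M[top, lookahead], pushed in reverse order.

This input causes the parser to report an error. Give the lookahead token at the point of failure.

true

step 1: stack=$ S  input=print print print print print then print true $  — expand S → F true S
step 2: stack=$ S true F  input=print print print print print then print true $  — expand F → print L
step 3: stack=$ S true L print  input=print print print print print then print true $  — match print
step 4: stack=$ S true L  input=print print print print then print true $  — expand L → F then F
step 5: stack=$ S true F then F  input=print print print print then print true $  — expand F → print L
step 6: stack=$ S true F then L print  input=print print print print then print true $  — match print
step 7: stack=$ S true F then L  input=print print print then print true $  — expand L → F then F
step 8: stack=$ S true F then F then F  input=print print print then print true $  — expand F → print L
step 9: stack=$ S true F then F then L print  input=print print print then print true $  — match print
step 10: stack=$ S true F then F then L  input=print print then print true $  — expand L → F then F
step 11: stack=$ S true F then F then F then F  input=print print then print true $  — expand F → print L
step 12: stack=$ S true F then F then F then L print  input=print print then print true $  — match print
step 13: stack=$ S true F then F then F then L  input=print then print true $  — expand L → F then F
step 14: stack=$ S true F then F then F then F then F  input=print then print true $  — expand F → print L
step 15: stack=$ S true F then F then F then F then L print  input=print then print true $  — match print
step 16: stack=$ S true F then F then F then F then L  input=then print true $  — expand L → λ
step 17: stack=$ S true F then F then F then F then  input=then print true $  — match then
step 18: stack=$ S true F then F then F then F  input=print true $  — expand F → print L
step 19: stack=$ S true F then F then F then L print  input=print true $  — match print
step 20: stack=$ S true F then F then F then L  input=true $  — expand L → λ
step 21: stack=$ S true F then F then F then  input=true $  — error: top is terminal then but lookahead is true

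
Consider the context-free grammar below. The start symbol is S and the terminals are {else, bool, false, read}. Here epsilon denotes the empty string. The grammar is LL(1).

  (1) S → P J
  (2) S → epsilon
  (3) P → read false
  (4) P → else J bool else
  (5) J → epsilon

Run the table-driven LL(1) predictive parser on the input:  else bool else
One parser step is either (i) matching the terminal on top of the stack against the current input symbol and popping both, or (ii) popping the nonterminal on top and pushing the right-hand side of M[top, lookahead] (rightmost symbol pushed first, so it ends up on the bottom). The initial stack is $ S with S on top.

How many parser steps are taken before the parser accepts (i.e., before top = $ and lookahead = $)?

7

     Stack                 Input             Action
  1  $ S                   else bool else $  expand S → P J
  2  $ J P                 else bool else $  expand P → else J bool else
  3  $ J else bool J else  else bool else $  match else
  4  $ J else bool J       bool else $       expand J → epsilon
  5  $ J else bool         bool else $       match bool
  6  $ J else              else $            match else
  7  $ J                   $                 expand J → epsilon
Accept reached after 7 steps.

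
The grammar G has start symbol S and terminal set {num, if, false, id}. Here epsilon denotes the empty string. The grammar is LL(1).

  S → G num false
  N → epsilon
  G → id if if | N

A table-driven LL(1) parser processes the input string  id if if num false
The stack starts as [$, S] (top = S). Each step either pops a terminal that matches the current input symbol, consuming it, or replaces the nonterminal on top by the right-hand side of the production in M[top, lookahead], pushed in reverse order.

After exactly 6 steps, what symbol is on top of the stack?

false

     Stack                 Input                 Action
  1  $ S                   id if if num false $  expand S → G num false
  2  $ false num G         id if if num false $  expand G → id if if
  3  $ false num if if id  id if if num false $  match id
  4  $ false num if if     if if num false $     match if
  5  $ false num if        if num false $        match if
  6  $ false num           num false $           match num
Stack after step 6: $ false (top = false).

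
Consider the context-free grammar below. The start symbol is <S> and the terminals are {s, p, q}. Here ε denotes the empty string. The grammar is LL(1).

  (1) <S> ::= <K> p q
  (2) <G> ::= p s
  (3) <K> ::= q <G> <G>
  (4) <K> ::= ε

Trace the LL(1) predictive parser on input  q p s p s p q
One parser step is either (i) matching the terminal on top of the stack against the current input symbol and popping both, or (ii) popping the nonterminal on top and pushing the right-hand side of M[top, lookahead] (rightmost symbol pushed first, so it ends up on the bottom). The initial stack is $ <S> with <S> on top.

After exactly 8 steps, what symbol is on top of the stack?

     Stack            Input            Action
  1  $ <S>            q p s p s p q $  expand <S> ::= <K> p q
  2  $ q p <K>        q p s p s p q $  expand <K> ::= q <G> <G>
  3  $ q p <G> <G> q  q p s p s p q $  match q
  4  $ q p <G> <G>    p s p s p q $    expand <G> ::= p s
  5  $ q p <G> s p    p s p s p q $    match p
  6  $ q p <G> s      s p s p q $      match s
  7  $ q p <G>        p s p q $        expand <G> ::= p s
  8  $ q p s p        p s p q $        match p
Stack after step 8: $ q p s (top = s).

s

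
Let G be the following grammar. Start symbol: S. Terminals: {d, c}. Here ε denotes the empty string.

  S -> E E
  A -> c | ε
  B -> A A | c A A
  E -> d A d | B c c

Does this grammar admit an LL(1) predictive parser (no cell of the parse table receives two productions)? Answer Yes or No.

No

FIRST(S) = {c, d}
FIRST(A) = {ε, c}
FIRST(B) = {ε, c}
FIRST(E) = {c, d}
FOLLOW(S) = {$}
FOLLOW(A) = {c, d}
FOLLOW(B) = {c}
FOLLOW(E) = {$, c, d}
Cell M[A, c] receives both A -> c and A -> ε — the grammar is not LL(1).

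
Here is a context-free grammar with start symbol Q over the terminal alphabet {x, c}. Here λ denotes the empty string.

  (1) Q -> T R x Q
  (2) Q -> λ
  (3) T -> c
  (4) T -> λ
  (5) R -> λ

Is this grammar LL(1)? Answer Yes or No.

FIRST(Q) = {λ, c, x}
FIRST(T) = {λ, c}
FIRST(R) = {λ}
FOLLOW(Q) = {$}
FOLLOW(T) = {x}
FOLLOW(R) = {x}
Each cell of M receives at most one production.

Yes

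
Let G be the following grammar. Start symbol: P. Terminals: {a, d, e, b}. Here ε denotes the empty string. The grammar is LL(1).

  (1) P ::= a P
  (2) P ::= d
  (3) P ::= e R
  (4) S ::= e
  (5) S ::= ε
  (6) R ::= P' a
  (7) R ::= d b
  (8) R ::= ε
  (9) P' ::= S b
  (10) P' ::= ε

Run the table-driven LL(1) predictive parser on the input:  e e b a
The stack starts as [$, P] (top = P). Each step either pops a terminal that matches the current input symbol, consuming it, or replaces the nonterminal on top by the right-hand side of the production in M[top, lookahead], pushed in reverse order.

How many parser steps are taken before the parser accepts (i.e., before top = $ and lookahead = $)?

     Stack    Input      Action
  1  $ P      e e b a $  expand P ::= e R
  2  $ R e    e e b a $  match e
  3  $ R      e b a $    expand R ::= P' a
  4  $ a P'   e b a $    expand P' ::= S b
  5  $ a b S  e b a $    expand S ::= e
  6  $ a b e  e b a $    match e
  7  $ a b    b a $      match b
  8  $ a      a $        match a
Accept reached after 8 steps.

8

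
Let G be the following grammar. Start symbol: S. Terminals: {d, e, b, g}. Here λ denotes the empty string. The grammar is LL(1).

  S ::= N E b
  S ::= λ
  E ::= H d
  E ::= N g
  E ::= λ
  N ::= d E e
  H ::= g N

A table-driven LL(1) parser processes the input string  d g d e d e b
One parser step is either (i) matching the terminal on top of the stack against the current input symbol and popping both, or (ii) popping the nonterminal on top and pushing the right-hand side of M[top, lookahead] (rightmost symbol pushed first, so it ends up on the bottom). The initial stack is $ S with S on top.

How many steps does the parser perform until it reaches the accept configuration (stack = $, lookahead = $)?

step 1: stack=$ S  input=d g d e d e b $  — expand S ::= N E b
step 2: stack=$ b E N  input=d g d e d e b $  — expand N ::= d E e
step 3: stack=$ b E e E d  input=d g d e d e b $  — match d
step 4: stack=$ b E e E  input=g d e d e b $  — expand E ::= H d
step 5: stack=$ b E e d H  input=g d e d e b $  — expand H ::= g N
step 6: stack=$ b E e d N g  input=g d e d e b $  — match g
step 7: stack=$ b E e d N  input=d e d e b $  — expand N ::= d E e
step 8: stack=$ b E e d e E d  input=d e d e b $  — match d
step 9: stack=$ b E e d e E  input=e d e b $  — expand E ::= λ
step 10: stack=$ b E e d e  input=e d e b $  — match e
step 11: stack=$ b E e d  input=d e b $  — match d
step 12: stack=$ b E e  input=e b $  — match e
step 13: stack=$ b E  input=b $  — expand E ::= λ
step 14: stack=$ b  input=b $  — match b
Accept reached after 14 steps.

14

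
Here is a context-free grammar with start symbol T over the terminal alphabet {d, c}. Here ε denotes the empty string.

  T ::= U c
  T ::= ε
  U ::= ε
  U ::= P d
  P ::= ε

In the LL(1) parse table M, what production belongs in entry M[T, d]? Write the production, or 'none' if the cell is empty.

FIRST(P) = {ε}
FIRST(U) = {ε, d}  (via P d)
FIRST(T) = {ε, c, d}  (via U c)
FOLLOW(T) includes $ since T is the start symbol.
FOLLOW(T): T appears on no right-hand side. Thus FOLLOW(T) = {$}.
For T ::= U c: FIRST(U c) = {c, d}, so it goes in M[T, t] for t ∈ {c, d}.
For T ::= ε: FIRST(ε) = {ε}, so it goes in M[T, t] for t ∈ {}; since ε ∈ FIRST, also for every t ∈ FOLLOW(T) = {$}.

T ::= U c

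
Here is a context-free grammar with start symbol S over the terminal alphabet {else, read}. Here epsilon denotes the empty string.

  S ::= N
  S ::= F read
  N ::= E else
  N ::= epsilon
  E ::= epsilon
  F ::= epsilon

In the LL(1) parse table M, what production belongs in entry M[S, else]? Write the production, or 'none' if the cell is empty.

S ::= N

FIRST(E) = {epsilon}
FIRST(F) = {epsilon}
FIRST(N) = {epsilon, else}  (via E else)
FIRST(S) = {epsilon, else, read}  (via N, F read)
FOLLOW(S) includes $ since S is the start symbol.
FOLLOW(S): S appears on no right-hand side. Thus FOLLOW(S) = {$}.
For S ::= N: FIRST(N) = {epsilon, else}, so it goes in M[S, t] for t ∈ {else}; since epsilon ∈ FIRST, also for every t ∈ FOLLOW(S) = {$}.
For S ::= F read: FIRST(F read) = {read}, so it goes in M[S, t] for t ∈ {read}.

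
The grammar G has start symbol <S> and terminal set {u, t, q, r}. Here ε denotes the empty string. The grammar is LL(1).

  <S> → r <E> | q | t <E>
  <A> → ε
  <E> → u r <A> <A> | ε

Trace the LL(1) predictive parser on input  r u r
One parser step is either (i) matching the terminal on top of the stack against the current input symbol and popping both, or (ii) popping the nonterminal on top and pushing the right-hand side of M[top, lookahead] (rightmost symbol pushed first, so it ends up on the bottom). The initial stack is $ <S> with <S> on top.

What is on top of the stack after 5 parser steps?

<A>

step 1: stack=$ <S>  input=r u r $  — expand <S> → r <E>
step 2: stack=$ <E> r  input=r u r $  — match r
step 3: stack=$ <E>  input=u r $  — expand <E> → u r <A> <A>
step 4: stack=$ <A> <A> r u  input=u r $  — match u
step 5: stack=$ <A> <A> r  input=r $  — match r
Stack after step 5: $ <A> <A> (top = <A>).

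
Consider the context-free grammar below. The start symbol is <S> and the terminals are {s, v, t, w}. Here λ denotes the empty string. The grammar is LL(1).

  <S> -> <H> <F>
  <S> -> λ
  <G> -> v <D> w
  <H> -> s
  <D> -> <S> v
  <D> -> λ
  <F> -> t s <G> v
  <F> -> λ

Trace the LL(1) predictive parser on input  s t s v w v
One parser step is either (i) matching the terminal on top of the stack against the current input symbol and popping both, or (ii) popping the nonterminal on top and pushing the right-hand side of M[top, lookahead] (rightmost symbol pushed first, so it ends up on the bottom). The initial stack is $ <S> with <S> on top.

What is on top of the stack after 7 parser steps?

v

step 1: stack=$ <S>  input=s t s v w v $  — expand <S> -> <H> <F>
step 2: stack=$ <F> <H>  input=s t s v w v $  — expand <H> -> s
step 3: stack=$ <F> s  input=s t s v w v $  — match s
step 4: stack=$ <F>  input=t s v w v $  — expand <F> -> t s <G> v
step 5: stack=$ v <G> s t  input=t s v w v $  — match t
step 6: stack=$ v <G> s  input=s v w v $  — match s
step 7: stack=$ v <G>  input=v w v $  — expand <G> -> v <D> w
Stack after step 7: $ v w <D> v (top = v).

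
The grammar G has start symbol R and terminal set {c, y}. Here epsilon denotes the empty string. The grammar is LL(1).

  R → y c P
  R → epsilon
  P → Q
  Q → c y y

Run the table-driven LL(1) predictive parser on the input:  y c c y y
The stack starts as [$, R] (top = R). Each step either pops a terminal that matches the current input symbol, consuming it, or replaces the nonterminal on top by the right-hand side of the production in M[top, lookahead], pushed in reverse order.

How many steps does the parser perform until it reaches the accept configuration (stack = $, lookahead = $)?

8

step 1: stack=$ R  input=y c c y y $  — expand R → y c P
step 2: stack=$ P c y  input=y c c y y $  — match y
step 3: stack=$ P c  input=c c y y $  — match c
step 4: stack=$ P  input=c y y $  — expand P → Q
step 5: stack=$ Q  input=c y y $  — expand Q → c y y
step 6: stack=$ y y c  input=c y y $  — match c
step 7: stack=$ y y  input=y y $  — match y
step 8: stack=$ y  input=y $  — match y
Accept reached after 8 steps.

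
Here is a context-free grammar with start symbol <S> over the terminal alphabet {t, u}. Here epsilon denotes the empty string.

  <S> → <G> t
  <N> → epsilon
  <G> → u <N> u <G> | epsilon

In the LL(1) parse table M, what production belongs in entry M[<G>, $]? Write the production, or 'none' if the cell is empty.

FIRST(<N>) = {epsilon}
FIRST(<G>) = {epsilon, u}
FIRST(<S>) = {t, u}  (via <G> t)
FOLLOW(<S>) includes $ since <S> is the start symbol.
FOLLOW(<G>): in <S>→<G> t, <G> is followed by t with FIRST {t}; in <G>→u <N> u <G>, the suffix after <G> is empty (adds nothing new). Thus FOLLOW(<G>) = {t}.
For <G> → u <N> u <G>: FIRST(u <N> u <G>) = {u}, so it goes in M[<G>, t] for t ∈ {u}.
For <G> → epsilon: FIRST(epsilon) = {epsilon}, so it goes in M[<G>, t] for t ∈ {}; since epsilon ∈ FIRST, also for every t ∈ FOLLOW(<G>) = {t}.
None of these place a production in M[<G>, $].

none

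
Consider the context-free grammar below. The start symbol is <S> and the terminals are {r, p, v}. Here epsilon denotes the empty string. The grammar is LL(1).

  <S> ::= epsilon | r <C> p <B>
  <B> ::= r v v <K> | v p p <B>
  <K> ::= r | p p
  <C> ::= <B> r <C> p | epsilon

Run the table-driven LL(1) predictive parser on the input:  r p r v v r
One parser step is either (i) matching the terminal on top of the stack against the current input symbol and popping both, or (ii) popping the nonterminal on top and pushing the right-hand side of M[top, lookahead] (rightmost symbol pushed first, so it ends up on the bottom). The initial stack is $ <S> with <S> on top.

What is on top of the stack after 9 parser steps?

step 1: stack=$ <S>  input=r p r v v r $  — expand <S> ::= r <C> p <B>
step 2: stack=$ <B> p <C> r  input=r p r v v r $  — match r
step 3: stack=$ <B> p <C>  input=p r v v r $  — expand <C> ::= epsilon
step 4: stack=$ <B> p  input=p r v v r $  — match p
step 5: stack=$ <B>  input=r v v r $  — expand <B> ::= r v v <K>
step 6: stack=$ <K> v v r  input=r v v r $  — match r
step 7: stack=$ <K> v v  input=v v r $  — match v
step 8: stack=$ <K> v  input=v r $  — match v
step 9: stack=$ <K>  input=r $  — expand <K> ::= r
Stack after step 9: $ r (top = r).

r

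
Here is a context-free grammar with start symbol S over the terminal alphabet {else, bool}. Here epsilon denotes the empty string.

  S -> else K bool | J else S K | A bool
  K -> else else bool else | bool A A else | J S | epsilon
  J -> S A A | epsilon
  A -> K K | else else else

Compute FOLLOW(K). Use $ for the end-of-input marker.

{$, bool, else}

FIRST(S) = {bool, else}  (via J else S K, A bool)
FIRST(J) = {epsilon, bool, else}  (via S A A)
FIRST(K) = {epsilon, bool, else}  (via J S)
FIRST(A) = {epsilon, bool, else}  (via K K)
FOLLOW(S) includes $ since S is the start symbol.
FOLLOW(J): in S->J else S K, J is followed by else S K with FIRST {else}; in K->J S, J is followed by S with FIRST {bool, else}. Thus FOLLOW(J) = {bool, else}.
FOLLOW(A): in S->A bool, A is followed by bool with FIRST {bool}; in K->bool A A else (occurrence 1), A is followed by A else with FIRST {bool, else}; in K->bool A A else (occurrence 2), A is followed by else with FIRST {else}; in J->S A A (occurrence 1), A is followed by A with FIRST {epsilon, bool, else}; in J->S A A (occurrence 1), the suffix after A is nullable, so FOLLOW(A) ⊇ FOLLOW(J) = {bool, else}; in J->S A A (occurrence 2), the suffix after A is empty, so FOLLOW(A) ⊇ FOLLOW(J) = {bool, else}. Thus FOLLOW(A) = {bool, else}.
FOLLOW(S): in S->J else S K, S is followed by K with FIRST {epsilon, bool, else}; in S->J else S K, the suffix after S is nullable (adds nothing new); in K->J S, the suffix after S is empty, so FOLLOW(S) ⊇ FOLLOW(K) = {$, bool, else}; in J->S A A, S is followed by A A with FIRST {epsilon, bool, else}; in J->S A A, the suffix after S is nullable, so FOLLOW(S) ⊇ FOLLOW(J) = {bool, else}. Thus FOLLOW(S) = {$, bool, else}.
FOLLOW(K): in S->else K bool, K is followed by bool with FIRST {bool}; in S->J else S K, the suffix after K is empty, so FOLLOW(K) ⊇ FOLLOW(S) = {$, bool, else}; in A->K K (occurrence 1), K is followed by K with FIRST {epsilon, bool, else}; in A->K K (occurrence 1), the suffix after K is nullable, so FOLLOW(K) ⊇ FOLLOW(A) = {bool, else}; in A->K K (occurrence 2), the suffix after K is empty, so FOLLOW(K) ⊇ FOLLOW(A) = {bool, else}. Thus FOLLOW(K) = {$, bool, else}.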